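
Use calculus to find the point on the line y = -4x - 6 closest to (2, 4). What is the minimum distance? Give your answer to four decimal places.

Minimize D(x)^2 = (x - 2)^2 + (-4x - 10)^2.
d/dx[D^2] = 2(x - 2) + 2·(-4)·(-4x - 10) = 0 ⇒ x = -38/17.
Then y = 50/17 and the distance is √(324/17) ≈ 4.3656.

4.3656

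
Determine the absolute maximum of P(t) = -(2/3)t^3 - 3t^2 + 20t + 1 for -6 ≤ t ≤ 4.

71/3

P'(t) = -2t^2 - 6t + 20, which vanishes at t = -5 and t = 2.
Compare values at every candidate in [-6, 4]: P(-6) = -83, P(-5) = -272/3, P(2) = 71/3, P(4) = -29/3.
So the maximum is P(2) = 71/3.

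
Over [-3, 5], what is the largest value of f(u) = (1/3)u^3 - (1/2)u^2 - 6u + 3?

31/3

f'(u) = u^2 - u - 6, which vanishes at u = -2 and u = 3.
Evaluating at the critical points and endpoints: f(-3) = 15/2,  f(-2) = 31/3,  f(3) = -21/2,  f(5) = 13/6.
Hence the absolute maximum is 31/3 at u = -2.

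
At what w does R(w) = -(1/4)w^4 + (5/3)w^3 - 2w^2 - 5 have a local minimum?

Critical points: R'(w) = -w^3 + 5w^2 - 4w vanishes at w = 0, 1, 4.
Second-derivative test with R''(w) = -3w^2 + 10w - 4: R''(0) = -4 < 0 ⇒ local maximum; R''(1) = 3 > 0 ⇒ local minimum; R''(4) = -12 < 0 ⇒ local maximum.
Thus R has its local minimum at w = 1, with value -67/12.

1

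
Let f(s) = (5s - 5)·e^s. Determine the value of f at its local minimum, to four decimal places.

Differentiating with the product rule gives f'(s) = (5s)·e^s. Since e^s > 0, the only critical point is s = 0.
f''(0) has the same sign as 5 > 0, so this is a local minimum.
f(0) = (-5)·e^(0) ≈ -5.0000.

-5.0000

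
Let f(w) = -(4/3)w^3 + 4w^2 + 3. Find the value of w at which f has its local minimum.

0

f'(w) = -4w^2 + 8w. Setting f'(w) = 0 gives w ∈ {0, 2}.
Since f''(w) = -8w + 8, we get f''(0) = 8 > 0 ⇒ local minimum; f''(2) = -8 < 0 ⇒ local maximum.
Thus f has its local minimum at w = 0, with value 3.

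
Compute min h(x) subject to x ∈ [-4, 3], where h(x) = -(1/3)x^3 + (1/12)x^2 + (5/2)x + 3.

Differentiating, h'(x) = -x^2 + (1/6)x + 5/2; which vanishes at x = -3/2 and x = 5/3.
Evaluating at the critical points and endpoints: h(-4) = 47/3, h(-3/2) = 9/16, h(5/3) = 1897/324, h(3) = 9/4.
Hence the absolute minimum is 9/16 at x = -3/2.

9/16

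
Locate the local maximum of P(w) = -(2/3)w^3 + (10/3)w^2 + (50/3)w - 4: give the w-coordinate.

Critical points: P'(w) = -2w^2 + (20/3)w + 50/3 vanishes at w = -5/3, 5.
Since P''(w) = -4w + 20/3, we get P''(-5/3) = 40/3 > 0 ⇒ local minimum; P''(5) = -40/3 < 0 ⇒ local maximum.
So the local maximum value is P(5) = 238/3.

5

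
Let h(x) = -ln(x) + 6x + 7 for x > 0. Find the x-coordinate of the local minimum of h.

1/6

h'(x) = -1/x + 6 = 0 gives x = 1/6.
h''(x) = 1/x², which is positive for x > 0, so this is a local minimum.
h(1/6) = -1·ln(1/6) + 1 + 7 ≈ 9.7918.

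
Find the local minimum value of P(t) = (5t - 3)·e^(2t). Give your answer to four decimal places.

P'(t) = 5·e^(2t) + (5t - 3)·2·e^(2t) = (10t - 1)·e^(2t). Since e^(2t) > 0, the only critical point is t = 1/10.
P''(1/10) has the same sign as 10 > 0, so this is a local minimum.
P(1/10) = (-5/2)·e^(1/5) ≈ -3.0535.

-3.0535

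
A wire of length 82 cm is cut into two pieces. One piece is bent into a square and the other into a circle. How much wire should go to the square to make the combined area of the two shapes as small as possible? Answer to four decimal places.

45.9281

Let x be the length used for the square. Square side x/4; circle radius (82−x)/(2π).
A(x) = (x/4)² + π·((82−x)/(2π))² = x²/16 + (82−x)²/(4π) for 0 ≤ x ≤ 82. A'(x) = x/8 − (82−x)/(2π) = 0 gives x = 4·82/(π+4) ≈ 45.9281.
A'' = 1/8 + 1/(2π) > 0, so this gives the minimum combined area; x ≈ 45.9281 cm to the square.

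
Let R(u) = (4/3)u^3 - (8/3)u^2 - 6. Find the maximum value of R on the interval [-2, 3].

The derivative is 4u^2 - (16/3)u, which vanishes at u = 0 and u = 4/3.
Compare values at every candidate in [-2, 3]: R(-2) = -82/3,  R(0) = -6,  R(4/3) = -614/81,  R(3) = 6.
Hence the absolute maximum is 6 at u = 3.

6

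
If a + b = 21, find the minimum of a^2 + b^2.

With a + b = 21, a^2 + b^2 = a^2 + (21 − a)^2.
The derivative 2a − 2(21 − a) = 4a − 42 vanishes at a = 21/2; second derivative 4 > 0, a minimum.
The minimum is 2·(21/2)^2 = 441/2.

441/2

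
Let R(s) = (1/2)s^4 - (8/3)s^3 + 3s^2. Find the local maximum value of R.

5/6

R'(s) = 2s^3 - 8s^2 + 6s = 0 at s = 0, 1, 3.
Second-derivative test with R''(s) = 6s^2 - 16s + 6: R''(0) = 6 > 0 ⇒ local minimum; R''(1) = -4 < 0 ⇒ local maximum; R''(3) = 12 > 0 ⇒ local minimum.
The local maximum is R(1) = 5/6.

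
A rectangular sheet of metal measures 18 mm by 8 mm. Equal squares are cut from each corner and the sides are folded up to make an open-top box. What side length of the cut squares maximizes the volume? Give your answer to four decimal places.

1.7299

With cut size x, the volume is V(x) = x(18 − 2x)(8 − 2x) for 0 < x < 4.
V'(x) = 12x^2 − 104x + 144. Setting V'(x) = 0 gives x ≈ 1.7299 (the root in (0, 4)).
V''(x) = 24x − 104 is negative there, so this is the maximum; V ≈ 114.2001.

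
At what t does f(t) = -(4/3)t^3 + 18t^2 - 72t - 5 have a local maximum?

f'(t) = -4t^2 + 36t - 72. Setting f'(t) = 0 gives t ∈ {3, 6}.
f''(t) = -8t + 36. f''(3) = 12 > 0 ⇒ local minimum; f''(6) = -12 < 0 ⇒ local maximum.
The local maximum is f(6) = -77.

6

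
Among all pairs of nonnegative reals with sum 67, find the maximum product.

4489/4

With x + y = 67, the product is P(x) = x(67 − x).
P'(x) = 67 − 2x = 0 gives x = 67/2; P'' = −2 < 0, so this is the maximum.
P = 67/2·67/2 = 4489/4.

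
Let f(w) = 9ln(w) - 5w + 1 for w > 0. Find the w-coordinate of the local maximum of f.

f'(w) = 9/w − 5 = 0 gives w = 9/5.
f''(w) = -9/w², which is negative for w > 0, so this is a local maximum.
f(9/5) = 9·ln(9/5) - 9 + 1 ≈ -2.7099.

9/5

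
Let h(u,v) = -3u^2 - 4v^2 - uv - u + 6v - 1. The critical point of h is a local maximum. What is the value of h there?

71/47

∂h/∂u = -6u - v - 1 = 0 and ∂h/∂v = -u - 8v + 6 = 0, so (u, v) = (-14/47, 37/47).
The Hessian has h_{uu} = -6, h_{vv} = -8, h_{uv} = -1, giving D = 47 > 0 with h_{uu} < 0, so the point is a local maximum.
h(-14/47, 37/47) = 71/47.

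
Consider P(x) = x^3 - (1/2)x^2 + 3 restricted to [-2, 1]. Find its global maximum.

Differentiating, P'(x) = 3x^2 - x; which vanishes at x = 0 and x = 1/3.
Evaluating at the critical points and endpoints: P(-2) = -7, P(0) = 3, P(1/3) = 161/54, P(1) = 7/2.
The maximum over the interval is 7/2, attained at x = 1.

7/2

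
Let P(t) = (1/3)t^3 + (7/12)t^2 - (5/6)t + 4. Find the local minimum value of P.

181/48

Critical points: P'(t) = t^2 + (7/6)t - 5/6 vanishes at t = -5/3, 1/2.
Second-derivative test with P''(t) = 2t + 7/6: P''(-5/3) = -13/6 < 0 ⇒ local maximum; P''(1/2) = 13/6 > 0 ⇒ local minimum.
Thus P has its local minimum at t = 1/2, with value 181/48.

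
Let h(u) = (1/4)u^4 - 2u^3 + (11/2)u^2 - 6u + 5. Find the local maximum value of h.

h'(u) = u^3 - 6u^2 + 11u - 6. Setting h'(u) = 0 gives u ∈ {1, 2, 3}.
Since h''(u) = 3u^2 - 12u + 11, we get h''(1) = 2 > 0 ⇒ local minimum; h''(2) = -1 < 0 ⇒ local maximum; h''(3) = 2 > 0 ⇒ local minimum.
Thus h has its local maximum at u = 2, with value 3.

3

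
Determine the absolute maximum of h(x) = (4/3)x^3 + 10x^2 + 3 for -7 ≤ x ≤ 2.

The derivative is 4x^2 + 20x, which vanishes at x = -5 and x = 0.
Candidates: h(-7) = 107/3; h(-5) = 259/3; h(0) = 3; h(2) = 161/3.
So the maximum is h(-5) = 259/3.

259/3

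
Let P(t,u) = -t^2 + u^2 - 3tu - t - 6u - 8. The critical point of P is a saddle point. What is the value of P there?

-121/13

∂P/∂t = -2t - 3u - 1 = 0 and ∂P/∂u = -3t + 2u - 6 = 0, so (t, u) = (-20/13, 9/13).
The Hessian has P_{tt} = -2, P_{uu} = 2, P_{tu} = -3, giving D = -13 < 0, so the point is a saddle point.
P(-20/13, 9/13) = -121/13.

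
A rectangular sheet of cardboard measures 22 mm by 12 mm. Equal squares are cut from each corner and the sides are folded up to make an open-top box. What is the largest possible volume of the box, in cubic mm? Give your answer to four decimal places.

With cut size x, the volume is V(x) = x(22 − 2x)(12 − 2x) for 0 < x < 6.
V'(x) = 12x^2 − 136x + 264. Setting V'(x) = 0 gives x ≈ 2.4869 (the root in (0, 6)).
V''(x) = 24x − 136 is negative there, so this is the maximum; V ≈ 297.5066.

297.5066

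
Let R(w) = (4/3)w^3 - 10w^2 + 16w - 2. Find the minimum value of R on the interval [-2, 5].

R'(w) = 4w^2 - 20w + 16, which vanishes at w = 1 and w = 4.
Candidates: R(-2) = -254/3,  R(1) = 16/3,  R(4) = -38/3,  R(5) = -16/3.
So the minimum is R(-2) = -254/3.

-254/3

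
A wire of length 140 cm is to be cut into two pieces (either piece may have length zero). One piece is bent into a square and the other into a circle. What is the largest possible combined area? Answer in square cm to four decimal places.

1559.7184

Let x be the length used for the square. Square side x/4; circle radius (140−x)/(2π).
A(x) = (x/4)² + π·((140−x)/(2π))² = x²/16 + (140−x)²/(4π) for 0 ≤ x ≤ 140. A'(x) = x/8 − (140−x)/(2π) = 0 gives x = 4·140/(π+4) ≈ 78.4139.
A'' > 0, so the interior critical point is a minimum; the maximum is at an endpoint. A(0) = 1559.7184 and A(140) = 1225.0000, so the largest area is 1559.7184.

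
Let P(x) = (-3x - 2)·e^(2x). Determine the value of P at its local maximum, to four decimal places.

By the product rule, P'(x) = (-6x - 7)·e^(2x). Since e^(2x) > 0, the only critical point is x = -7/6.
P''(-7/6) has the same sign as -6 < 0, so this is a local maximum.
P(-7/6) = (3/2)·e^(-7/3) ≈ 0.1455.

0.1455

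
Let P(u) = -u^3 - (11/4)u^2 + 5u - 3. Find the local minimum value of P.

-273/16

P'(u) = -3u^2 - (11/2)u + 5. Setting P'(u) = 0 gives u ∈ {-5/2, 2/3}.
Since P''(u) = -6u - 11/2, we get P''(-5/2) = 19/2 > 0 ⇒ local minimum; P''(2/3) = -19/2 < 0 ⇒ local maximum.
So the local minimum value is P(-5/2) = -273/16.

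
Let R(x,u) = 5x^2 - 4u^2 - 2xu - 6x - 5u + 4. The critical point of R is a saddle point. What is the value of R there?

377/84

∂R/∂x = 10x - 2u - 6 = 0 and ∂R/∂u = -2x - 8u - 5 = 0, so (x, u) = (19/42, -31/42).
The Hessian has R_{xx} = 10, R_{uu} = -8, R_{xu} = -2, giving D = -84 < 0, so the point is a saddle point.
R(19/42, -31/42) = 377/84.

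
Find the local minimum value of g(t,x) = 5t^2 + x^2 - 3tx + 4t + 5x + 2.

-179/11

∂g/∂t = 10t - 3x + 4 = 0 and ∂g/∂x = -3t + 2x + 5 = 0, so (t, x) = (-23/11, -62/11).
The Hessian has g_{tt} = 10, g_{xx} = 2, g_{tx} = -3, giving D = 11 > 0 with g_{tt} > 0, so the point is a local minimum.
g(-23/11, -62/11) = -179/11.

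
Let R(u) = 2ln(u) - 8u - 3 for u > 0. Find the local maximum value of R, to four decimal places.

-7.7726

R'(u) = 2/u − 8 = 0 gives u = 1/4.
R''(u) = -2/u², which is negative for u > 0, so this is a local maximum.
R(1/4) = 2·ln(1/4) - 2 - 3 ≈ -7.7726.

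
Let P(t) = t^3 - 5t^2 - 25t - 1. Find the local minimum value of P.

Critical points: P'(t) = 3t^2 - 10t - 25 vanishes at t = -5/3, 5.
Since P''(t) = 6t - 10, we get P''(-5/3) = -20 < 0 ⇒ local maximum; P''(5) = 20 > 0 ⇒ local minimum.
The local minimum is P(5) = -126.

-126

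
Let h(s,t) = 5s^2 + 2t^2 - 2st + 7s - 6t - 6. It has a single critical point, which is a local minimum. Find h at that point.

∂h/∂s = 10s - 2t + 7 = 0 and ∂h/∂t = -2s + 4t - 6 = 0, so (s, t) = (-4/9, 23/18).
The Hessian has h_{ss} = 10, h_{tt} = 4, h_{st} = -2, giving D = 36 > 0 with h_{ss} > 0, so the point is a local minimum.
h(-4/9, 23/18) = -205/18.

-205/18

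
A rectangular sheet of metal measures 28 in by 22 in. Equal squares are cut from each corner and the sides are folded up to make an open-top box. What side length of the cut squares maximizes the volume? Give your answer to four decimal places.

4.0776

With cut size x, the volume is V(x) = x(28 − 2x)(22 − 2x) for 0 < x < 11.
V'(x) = 12x^2 − 200x + 616. Setting V'(x) = 0 gives x ≈ 4.0776 (the root in (0, 11)).
V''(x) = 24x − 200 is negative there, so this is the maximum; V ≈ 1120.3095.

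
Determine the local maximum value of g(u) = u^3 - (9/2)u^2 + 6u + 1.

g'(u) = 3u^2 - 9u + 6. Setting g'(u) = 0 gives u ∈ {1, 2}.
Second-derivative test with g''(u) = 6u - 9: g''(1) = -3 < 0 ⇒ local maximum; g''(2) = 3 > 0 ⇒ local minimum.
The local maximum is g(1) = 7/2.

7/2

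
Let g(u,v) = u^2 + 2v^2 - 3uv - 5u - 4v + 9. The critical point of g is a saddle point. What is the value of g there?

135

∂g/∂u = 2u - 3v - 5 = 0 and ∂g/∂v = -3u + 4v - 4 = 0, so (u, v) = (-32, -23).
The Hessian has g_{uu} = 2, g_{vv} = 4, g_{uv} = -3, giving D = -1 < 0, so the point is a saddle point.
g(-32, -23) = 135.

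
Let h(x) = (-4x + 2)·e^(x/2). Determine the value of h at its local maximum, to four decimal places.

h'(x) = (-4)·e^(x/2) + (-4x + 2)·(1/2)·e^(x/2) = (-2x - 3)·e^(x/2). Since e^(x/2) > 0, the only critical point is x = -3/2.
h''(-3/2) has the same sign as -2 < 0, so this is a local maximum.
h(-3/2) = (8)·e^(-3/4) ≈ 3.7789.

3.7789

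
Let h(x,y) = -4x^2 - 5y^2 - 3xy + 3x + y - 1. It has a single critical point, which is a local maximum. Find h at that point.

-31/71

∂h/∂x = -8x - 3y + 3 = 0 and ∂h/∂y = -3x - 10y + 1 = 0, so (x, y) = (27/71, -1/71).
The Hessian has h_{xx} = -8, h_{yy} = -10, h_{xy} = -3, giving D = 71 > 0 with h_{xx} < 0, so the point is a local maximum.
h(27/71, -1/71) = -31/71.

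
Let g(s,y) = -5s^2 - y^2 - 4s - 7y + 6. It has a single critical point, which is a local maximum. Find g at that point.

∂g/∂s = -10s - 4 = 0 and ∂g/∂y = -2y - 7 = 0, so (s, y) = (-2/5, -7/2).
The Hessian has g_{ss} = -10, g_{yy} = -2, g_{sy} = 0, giving D = 20 > 0 with g_{ss} < 0, so the point is a local maximum.
g(-2/5, -7/2) = 381/20.

381/20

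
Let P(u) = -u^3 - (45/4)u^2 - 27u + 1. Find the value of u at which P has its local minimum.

-6

P'(u) = -3u^2 - (45/2)u - 27 = 0 at u = -6, -3/2.
P''(u) = -6u - 45/2. P''(-6) = 27/2 > 0 ⇒ local minimum; P''(-3/2) = -27/2 < 0 ⇒ local maximum.
Thus P has its local minimum at u = -6, with value -26.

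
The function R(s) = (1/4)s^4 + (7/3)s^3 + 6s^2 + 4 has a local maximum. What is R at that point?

61/4

R'(s) = s^3 + 7s^2 + 12s = 0 at s = -4, -3, 0.
R''(s) = 3s^2 + 14s + 12. R''(-4) = 4 > 0 ⇒ local minimum; R''(-3) = -3 < 0 ⇒ local maximum; R''(0) = 12 > 0 ⇒ local minimum.
So the local maximum value is R(-3) = 61/4.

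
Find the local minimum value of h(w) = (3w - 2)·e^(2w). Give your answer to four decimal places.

-2.0934

By the product rule, h'(w) = (6w - 1)·e^(2w). Since e^(2w) > 0, the only critical point is w = 1/6.
h''(1/6) has the same sign as 6 > 0, so this is a local minimum.
h(1/6) = (-3/2)·e^(1/3) ≈ -2.0934.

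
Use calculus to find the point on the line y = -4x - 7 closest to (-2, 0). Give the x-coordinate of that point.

Minimize D(x)^2 = (x + 2)^2 + (-4x - 7)^2.
d/dx[D^2] = 2(x + 2) + 2·(-4)·(-4x - 7) = 0 ⇒ x = -30/17.
Then y = 1/17 and the distance is √(1/17) ≈ 0.2425.

-30/17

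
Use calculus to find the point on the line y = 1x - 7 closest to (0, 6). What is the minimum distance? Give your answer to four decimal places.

Minimize D(x)^2 = (x + 0)^2 + (x - 13)^2.
d/dx[D^2] = 2(x + 0) + 2·1·(x - 13) = 0 ⇒ x = 13/2.
Then y = -1/2 and the distance is √(169/2) ≈ 9.1924.

9.1924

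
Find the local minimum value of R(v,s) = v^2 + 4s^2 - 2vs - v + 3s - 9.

∂R/∂v = 2v - 2s - 1 = 0 and ∂R/∂s = -2v + 8s + 3 = 0, so (v, s) = (1/6, -1/3).
The Hessian has R_{vv} = 2, R_{ss} = 8, R_{vs} = -2, giving D = 12 > 0 with R_{vv} > 0, so the point is a local minimum.
R(1/6, -1/3) = -115/12.

-115/12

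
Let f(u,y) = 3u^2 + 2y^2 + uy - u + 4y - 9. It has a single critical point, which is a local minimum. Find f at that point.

-261/23

∂f/∂u = 6u + y - 1 = 0 and ∂f/∂y = u + 4y + 4 = 0, so (u, y) = (8/23, -25/23).
The Hessian has f_{uu} = 6, f_{yy} = 4, f_{uy} = 1, giving D = 23 > 0 with f_{uu} > 0, so the point is a local minimum.
f(8/23, -25/23) = -261/23.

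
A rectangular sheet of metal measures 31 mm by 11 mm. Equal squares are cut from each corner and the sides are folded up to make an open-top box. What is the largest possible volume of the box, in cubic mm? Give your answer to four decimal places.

With cut size x, the volume is V(x) = x(31 − 2x)(11 − 2x) for 0 < x < 5.5.
V'(x) = 12x^2 − 168x + 341. Setting V'(x) = 0 gives x ≈ 2.4631 (the root in (0, 5.5)).
V''(x) = 24x − 168 is negative there, so this is the maximum; V ≈ 390.0739.

390.0739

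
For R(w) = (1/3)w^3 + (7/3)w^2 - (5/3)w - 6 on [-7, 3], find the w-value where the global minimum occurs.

R'(w) = w^2 + (14/3)w - 5/3, which vanishes at w = -5 and w = 1/3.
Evaluating at the critical points and endpoints: R(-7) = 17/3; R(-5) = 19; R(1/3) = -509/81; R(3) = 19.
So the minimum is R(1/3) = -509/81.

1/3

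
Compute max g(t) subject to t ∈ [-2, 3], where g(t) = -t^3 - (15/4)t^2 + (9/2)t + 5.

99/16

Differentiating, g'(t) = -3t^2 - (15/2)t + 9/2; whose only zero in [-2, 3] is t = 1/2.
Candidates: g(-2) = -11, g(1/2) = 99/16, g(3) = -169/4.
Hence the absolute maximum is 99/16 at t = 1/2.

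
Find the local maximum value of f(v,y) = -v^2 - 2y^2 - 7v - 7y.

∂f/∂v = -2v - 7 = 0 and ∂f/∂y = -4y - 7 = 0, so (v, y) = (-7/2, -7/4).
The Hessian has f_{vv} = -2, f_{yy} = -4, f_{vy} = 0, giving D = 8 > 0 with f_{vv} < 0, so the point is a local maximum.
f(-7/2, -7/4) = 147/8.

147/8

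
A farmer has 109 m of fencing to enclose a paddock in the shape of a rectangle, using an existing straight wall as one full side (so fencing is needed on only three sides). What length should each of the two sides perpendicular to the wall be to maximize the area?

Let the sides perpendicular to the wall have length x and the parallel side y, so 2x + y = 109 and the area is A = xy = x(109 − 2x).
A'(x) = 109 − 4x = 0 gives x = 109/4, and A''(x) = −4 < 0 confirms a maximum.
Then y = 109 − 2·109/4 = 109/2 and A = 11881/8.

109/4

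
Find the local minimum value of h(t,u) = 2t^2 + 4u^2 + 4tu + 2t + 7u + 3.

∂h/∂t = 4t + 4u + 2 = 0 and ∂h/∂u = 4t + 8u + 7 = 0, so (t, u) = (3/4, -5/4).
The Hessian has h_{tt} = 4, h_{uu} = 8, h_{tu} = 4, giving D = 16 > 0 with h_{tt} > 0, so the point is a local minimum.
h(3/4, -5/4) = -5/8.

-5/8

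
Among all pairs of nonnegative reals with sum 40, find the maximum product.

400

With x + y = 40, the product is P(x) = x(40 − x).
P'(x) = 40 − 2x = 0 gives x = 20; P'' = −2 < 0, so this is the maximum.
P = 20·20 = 400.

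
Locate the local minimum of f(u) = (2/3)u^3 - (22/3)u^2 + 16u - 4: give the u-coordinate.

6

f'(u) = 2u^2 - (44/3)u + 16 = 0 at u = 4/3, 6.
f''(u) = 4u - 44/3. f''(4/3) = -28/3 < 0 ⇒ local maximum; f''(6) = 28/3 > 0 ⇒ local minimum.
So the local minimum value is f(6) = -28.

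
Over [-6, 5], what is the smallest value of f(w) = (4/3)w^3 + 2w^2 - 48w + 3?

-87

f'(w) = 4w^2 + 4w - 48, which vanishes at w = -4 and w = 3.
Evaluating at the critical points and endpoints: f(-6) = 75; f(-4) = 425/3; f(3) = -87; f(5) = -61/3.
Hence the absolute minimum is -87 at w = 3.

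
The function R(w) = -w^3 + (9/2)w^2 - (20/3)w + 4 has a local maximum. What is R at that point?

41/54

R'(w) = -3w^2 + 9w - 20/3 = 0 at w = 4/3, 5/3.
R''(w) = -6w + 9. R''(4/3) = 1 > 0 ⇒ local minimum; R''(5/3) = -1 < 0 ⇒ local maximum.
The local maximum is R(5/3) = 41/54.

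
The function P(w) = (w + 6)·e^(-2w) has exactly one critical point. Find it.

By the product rule, P'(w) = (-2w - 11)·e^(-2w). Since e^(-2w) > 0, the only critical point is w = -11/2.
P''(-11/2) has the same sign as -2 < 0, so this is a local maximum.
P(-11/2) = (1/2)·e^(11) ≈ 29937.0709.

-11/2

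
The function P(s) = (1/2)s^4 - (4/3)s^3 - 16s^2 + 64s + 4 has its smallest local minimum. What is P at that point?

-884/3

Critical points: P'(s) = 2s^3 - 4s^2 - 32s + 64 vanishes at s = -4, 2, 4.
Since P''(s) = 6s^2 - 8s - 32, we get P''(-4) = 96 > 0 ⇒ local minimum; P''(2) = -24 < 0 ⇒ local maximum; P''(4) = 32 > 0 ⇒ local minimum.
The smallest local minimum is P(-4) = -884/3.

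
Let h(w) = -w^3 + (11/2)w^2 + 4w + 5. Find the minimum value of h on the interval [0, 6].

5

Differentiating, h'(w) = -3w^2 + 11w + 4; whose only zero in [0, 6] is w = 4.
Evaluating at the critical points and endpoints: h(0) = 5,  h(4) = 45,  h(6) = 11.
The minimum over the interval is 5, attained at w = 0.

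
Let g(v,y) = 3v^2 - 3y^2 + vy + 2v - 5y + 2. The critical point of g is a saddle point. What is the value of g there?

∂g/∂v = 6v + y + 2 = 0 and ∂g/∂y = v - 6y - 5 = 0, so (v, y) = (-7/37, -32/37).
The Hessian has g_{vv} = 6, g_{yy} = -6, g_{vy} = 1, giving D = -37 < 0, so the point is a saddle point.
g(-7/37, -32/37) = 147/37.

147/37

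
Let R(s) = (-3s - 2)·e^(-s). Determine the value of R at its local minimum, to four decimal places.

-2.1496

Differentiating with the product rule gives R'(s) = (3s - 1)·e^(-s). Since e^(-s) > 0, the only critical point is s = 1/3.
R''(1/3) has the same sign as 3 > 0, so this is a local minimum.
R(1/3) = (-3)·e^(-1/3) ≈ -2.1496.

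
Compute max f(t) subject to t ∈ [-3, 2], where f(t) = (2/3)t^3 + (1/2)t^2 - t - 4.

4/3

The derivative is 2t^2 + t - 1, which vanishes at t = -1 and t = 1/2.
Compare values at every candidate in [-3, 2]: f(-3) = -29/2,  f(-1) = -19/6,  f(1/2) = -103/24,  f(2) = 4/3.
Hence the absolute maximum is 4/3 at t = 2.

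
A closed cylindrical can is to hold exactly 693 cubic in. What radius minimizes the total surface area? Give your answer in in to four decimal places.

4.7957

With radius r and height h, πr²h = 693 so h = 693/(πr²), and S(r) = 2πr² + 2πrh = 2πr² + 2·693/r.
S'(r) = 4πr − 2·693/r² = 0 ⇒ r³ = 693/(2π), so r ≈ 4.7957 and h = 2r ≈ 9.5914.
S''(r) = 4π + 4·693/r³ > 0, so this is the minimum; S ≈ 433.5142.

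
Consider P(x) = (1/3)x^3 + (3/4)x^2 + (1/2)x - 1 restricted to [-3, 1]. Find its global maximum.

Differentiating, P'(x) = x^2 + (3/2)x + 1/2; which vanishes at x = -1 and x = -1/2.
Compare values at every candidate in [-3, 1]: P(-3) = -19/4, P(-1) = -13/12, P(-1/2) = -53/48, P(1) = 7/12.
The maximum over the interval is 7/12, attained at x = 1.

7/12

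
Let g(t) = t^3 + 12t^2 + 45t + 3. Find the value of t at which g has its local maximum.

-5

g'(t) = 3t^2 + 24t + 45 = 0 at t = -5, -3.
Second-derivative test with g''(t) = 6t + 24: g''(-5) = -6 < 0 ⇒ local maximum; g''(-3) = 6 > 0 ⇒ local minimum.
So the local maximum value is g(-5) = -47.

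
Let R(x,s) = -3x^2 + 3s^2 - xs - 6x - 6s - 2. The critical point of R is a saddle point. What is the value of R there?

∂R/∂x = -6x - s - 6 = 0 and ∂R/∂s = -x + 6s - 6 = 0, so (x, s) = (-42/37, 30/37).
The Hessian has R_{xx} = -6, R_{ss} = 6, R_{xs} = -1, giving D = -37 < 0, so the point is a saddle point.
R(-42/37, 30/37) = -38/37.

-38/37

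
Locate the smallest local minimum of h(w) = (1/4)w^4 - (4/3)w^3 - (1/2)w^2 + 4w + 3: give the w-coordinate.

h'(w) = w^3 - 4w^2 - w + 4. Setting h'(w) = 0 gives w ∈ {-1, 1, 4}.
Second-derivative test with h''(w) = 3w^2 - 8w - 1: h''(-1) = 10 > 0 ⇒ local minimum; h''(1) = -6 < 0 ⇒ local maximum; h''(4) = 15 > 0 ⇒ local minimum.
So the smallest local minimum value is h(4) = -31/3.

4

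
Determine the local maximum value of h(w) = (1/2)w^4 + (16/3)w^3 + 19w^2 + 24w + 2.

Critical points: h'(w) = 2w^3 + 16w^2 + 38w + 24 vanishes at w = -4, -3, -1.
h''(w) = 6w^2 + 32w + 38. h''(-4) = 6 > 0 ⇒ local minimum; h''(-3) = -4 < 0 ⇒ local maximum; h''(-1) = 12 > 0 ⇒ local minimum.
The local maximum is h(-3) = -5/2.

-5/2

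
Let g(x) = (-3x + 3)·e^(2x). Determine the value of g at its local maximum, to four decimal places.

4.0774

g'(x) = (-3)·e^(2x) + (-3x + 3)·2·e^(2x) = (-6x + 3)·e^(2x). Since e^(2x) > 0, the only critical point is x = 1/2.
g''(1/2) has the same sign as -6 < 0, so this is a local maximum.
g(1/2) = (3/2)·e^(1) ≈ 4.0774.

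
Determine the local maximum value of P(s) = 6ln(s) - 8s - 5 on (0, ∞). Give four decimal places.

-12.7261

P'(s) = 6/s − 8 = 0 gives s = 3/4.
P''(s) = -6/s², which is negative for s > 0, so this is a local maximum.
P(3/4) = 6·ln(3/4) - 6 - 5 ≈ -12.7261.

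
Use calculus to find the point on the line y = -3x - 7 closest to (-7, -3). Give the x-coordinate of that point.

-19/10

Minimize D(x)^2 = (x + 7)^2 + (-3x - 4)^2.
d/dx[D^2] = 2(x + 7) + 2·(-3)·(-3x - 4) = 0 ⇒ x = -19/10.
Then y = -13/10 and the distance is √(289/10) ≈ 5.3759.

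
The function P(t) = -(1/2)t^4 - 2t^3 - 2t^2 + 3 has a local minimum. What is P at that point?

5/2

P'(t) = -2t^3 - 6t^2 - 4t = 0 at t = -2, -1, 0.
P''(t) = -6t^2 - 12t - 4. P''(-2) = -4 < 0 ⇒ local maximum; P''(-1) = 2 > 0 ⇒ local minimum; P''(0) = -4 < 0 ⇒ local maximum.
So the local minimum value is P(-1) = 5/2.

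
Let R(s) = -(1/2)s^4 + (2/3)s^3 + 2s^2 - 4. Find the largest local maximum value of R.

R'(s) = -2s^3 + 2s^2 + 4s = 0 at s = -1, 0, 2.
Since R''(s) = -6s^2 + 4s + 4, we get R''(-1) = -6 < 0 ⇒ local maximum; R''(0) = 4 > 0 ⇒ local minimum; R''(2) = -12 < 0 ⇒ local maximum.
The largest local maximum is R(2) = 4/3.

4/3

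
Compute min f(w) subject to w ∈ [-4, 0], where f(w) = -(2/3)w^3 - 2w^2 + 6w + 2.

-16

The derivative is -2w^2 - 4w + 6, whose only zero in [-4, 0] is w = -3.
Candidates: f(-4) = -34/3, f(-3) = -16, f(0) = 2.
Hence the absolute minimum is -16 at w = -3.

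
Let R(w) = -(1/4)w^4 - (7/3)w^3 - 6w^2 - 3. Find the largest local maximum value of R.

-3

R'(w) = -w^3 - 7w^2 - 12w. Setting R'(w) = 0 gives w ∈ {-4, -3, 0}.
Second-derivative test with R''(w) = -3w^2 - 14w - 12: R''(-4) = -4 < 0 ⇒ local maximum; R''(-3) = 3 > 0 ⇒ local minimum; R''(0) = -12 < 0 ⇒ local maximum.
The largest local maximum is R(0) = -3.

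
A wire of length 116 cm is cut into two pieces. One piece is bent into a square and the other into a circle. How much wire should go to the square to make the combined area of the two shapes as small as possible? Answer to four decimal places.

64.9715

Let x be the length used for the square. Square side x/4; circle radius (116−x)/(2π).
A(x) = (x/4)² + π·((116−x)/(2π))² = x²/16 + (116−x)²/(4π) for 0 ≤ x ≤ 116. A'(x) = x/8 − (116−x)/(2π) = 0 gives x = 4·116/(π+4) ≈ 64.9715.
A'' = 1/8 + 1/(2π) > 0, so this gives the minimum combined area; x ≈ 64.9715 cm to the square.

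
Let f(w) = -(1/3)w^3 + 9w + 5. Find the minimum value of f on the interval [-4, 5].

The derivative is -w^2 + 9, which vanishes at w = -3 and w = 3.
Evaluating at the critical points and endpoints: f(-4) = -29/3,  f(-3) = -13,  f(3) = 23,  f(5) = 25/3.
Hence the absolute minimum is -13 at w = -3.

-13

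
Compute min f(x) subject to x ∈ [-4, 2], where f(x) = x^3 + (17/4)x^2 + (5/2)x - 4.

-10

Differentiating, f'(x) = 3x^2 + (17/2)x + 5/2; which vanishes at x = -5/2 and x = -1/3.
Evaluating at the critical points and endpoints: f(-4) = -10,  f(-5/2) = 11/16,  f(-1/3) = -475/108,  f(2) = 26.
Hence the absolute minimum is -10 at x = -4.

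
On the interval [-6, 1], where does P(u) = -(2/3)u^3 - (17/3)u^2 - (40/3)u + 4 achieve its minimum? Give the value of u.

1

Differentiating, P'(u) = -2u^2 - (34/3)u - 40/3; which vanishes at u = -4 and u = -5/3.
Evaluating at the critical points and endpoints: P(-6) = 24, P(-4) = 28/3, P(-5/3) = 1099/81, P(1) = -47/3.
The minimum over the interval is -47/3, attained at u = 1.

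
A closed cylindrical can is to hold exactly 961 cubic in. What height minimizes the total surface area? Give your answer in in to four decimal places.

With radius r and height h, πr²h = 961 so h = 961/(πr²), and S(r) = 2πr² + 2πrh = 2πr² + 2·961/r.
S'(r) = 4πr − 2·961/r² = 0 ⇒ r³ = 961/(2π), so r ≈ 5.3479 and h = 2r ≈ 10.6957.
S''(r) = 4π + 4·961/r³ > 0, so this is the minimum; S ≈ 539.0927.

10.6957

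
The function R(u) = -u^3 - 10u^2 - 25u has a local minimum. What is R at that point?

Critical points: R'(u) = -3u^2 - 20u - 25 vanishes at u = -5, -5/3.
Second-derivative test with R''(u) = -6u - 20: R''(-5) = 10 > 0 ⇒ local minimum; R''(-5/3) = -10 < 0 ⇒ local maximum.
So the local minimum value is R(-5) = 0.

0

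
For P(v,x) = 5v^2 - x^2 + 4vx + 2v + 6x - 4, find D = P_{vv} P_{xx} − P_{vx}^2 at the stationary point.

-36

∂P/∂v = 10v + 4x + 2 = 0 and ∂P/∂x = 4v - 2x + 6 = 0, so (v, x) = (-7/9, 13/9).
The Hessian has P_{vv} = 10, P_{xx} = -2, P_{vx} = 4, giving D = -36 < 0, so the point is a saddle point.
D = (10)·(-2) − (4)^2 = -36.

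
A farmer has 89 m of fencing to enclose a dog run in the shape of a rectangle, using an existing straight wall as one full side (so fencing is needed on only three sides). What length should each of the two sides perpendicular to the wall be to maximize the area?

89/4

Let the sides perpendicular to the wall have length x and the parallel side y, so 2x + y = 89 and the area is A = xy = x(89 − 2x).
A'(x) = 89 − 4x = 0 gives x = 89/4, and A''(x) = −4 < 0 confirms a maximum.
Then y = 89 − 2·89/4 = 89/2 and A = 7921/8.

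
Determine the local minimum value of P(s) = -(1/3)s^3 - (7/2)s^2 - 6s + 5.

-13

P'(s) = -s^2 - 7s - 6. Setting P'(s) = 0 gives s ∈ {-6, -1}.
P''(s) = -2s - 7. P''(-6) = 5 > 0 ⇒ local minimum; P''(-1) = -5 < 0 ⇒ local maximum.
Thus P has its local minimum at s = -6, with value -13.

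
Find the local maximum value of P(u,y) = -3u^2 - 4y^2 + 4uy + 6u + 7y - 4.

331/32

∂P/∂u = -6u + 4y + 6 = 0 and ∂P/∂y = 4u - 8y + 7 = 0, so (u, y) = (19/8, 33/16).
The Hessian has P_{uu} = -6, P_{yy} = -8, P_{uy} = 4, giving D = 32 > 0 with P_{uu} < 0, so the point is a local maximum.
P(19/8, 33/16) = 331/32.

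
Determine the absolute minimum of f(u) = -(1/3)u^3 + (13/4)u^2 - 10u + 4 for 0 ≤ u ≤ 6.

Differentiating, f'(u) = -u^2 + (13/2)u - 10; which vanishes at u = 5/2 and u = 4.
Compare values at every candidate in [0, 6]: f(0) = 4,  f(5/2) = -283/48,  f(4) = -16/3,  f(6) = -11.
So the minimum is f(6) = -11.

-11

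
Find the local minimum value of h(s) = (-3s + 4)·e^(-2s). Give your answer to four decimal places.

-0.0383

Differentiating with the product rule gives h'(s) = (6s - 11)·e^(-2s). Since e^(-2s) > 0, the only critical point is s = 11/6.
h''(11/6) has the same sign as 6 > 0, so this is a local minimum.
h(11/6) = (-3/2)·e^(-11/3) ≈ -0.0383.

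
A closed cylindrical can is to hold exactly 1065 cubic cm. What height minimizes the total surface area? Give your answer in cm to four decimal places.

11.0684

With radius r and height h, πr²h = 1065 so h = 1065/(πr²), and S(r) = 2πr² + 2πrh = 2πr² + 2·1065/r.
S'(r) = 4πr − 2·1065/r² = 0 ⇒ r³ = 1065/(2π), so r ≈ 5.5342 and h = 2r ≈ 11.0684.
S''(r) = 4π + 4·1065/r³ > 0, so this is the minimum; S ≈ 577.3169.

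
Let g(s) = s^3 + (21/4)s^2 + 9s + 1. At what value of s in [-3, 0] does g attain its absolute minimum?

g'(s) = 3s^2 + (21/2)s + 9, which vanishes at s = -2 and s = -3/2.
Compare values at every candidate in [-3, 0]: g(-3) = -23/4,  g(-2) = -4,  g(-3/2) = -65/16,  g(0) = 1.
So the minimum is g(-3) = -23/4.

-3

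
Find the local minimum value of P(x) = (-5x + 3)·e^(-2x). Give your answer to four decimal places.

-0.2770

By the product rule, P'(x) = (10x - 11)·e^(-2x). Since e^(-2x) > 0, the only critical point is x = 11/10.
P''(11/10) has the same sign as 10 > 0, so this is a local minimum.
P(11/10) = (-5/2)·e^(-11/5) ≈ -0.2770.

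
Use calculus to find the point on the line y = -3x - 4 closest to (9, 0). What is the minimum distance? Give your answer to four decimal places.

Minimize D(x)^2 = (x - 9)^2 + (-3x - 4)^2.
d/dx[D^2] = 2(x - 9) + 2·(-3)·(-3x - 4) = 0 ⇒ x = -3/10.
Then y = -31/10 and the distance is √(961/10) ≈ 9.8031.

9.8031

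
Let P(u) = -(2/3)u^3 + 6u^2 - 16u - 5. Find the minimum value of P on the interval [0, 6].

-29

The derivative is -2u^2 + 12u - 16, which vanishes at u = 2 and u = 4.
Candidates: P(0) = -5, P(2) = -55/3, P(4) = -47/3, P(6) = -29.
The minimum over the interval is -29, attained at u = 6.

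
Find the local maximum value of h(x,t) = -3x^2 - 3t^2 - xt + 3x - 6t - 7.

-92/35

∂h/∂x = -6x - t + 3 = 0 and ∂h/∂t = -x - 6t - 6 = 0, so (x, t) = (24/35, -39/35).
The Hessian has h_{xx} = -6, h_{tt} = -6, h_{xt} = -1, giving D = 35 > 0 with h_{xx} < 0, so the point is a local maximum.
h(24/35, -39/35) = -92/35.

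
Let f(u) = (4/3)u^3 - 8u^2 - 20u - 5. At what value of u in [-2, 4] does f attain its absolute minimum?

4

The derivative is 4u^2 - 16u - 20, whose only zero in [-2, 4] is u = -1.
Evaluating at the critical points and endpoints: f(-2) = -23/3; f(-1) = 17/3; f(4) = -383/3.
The minimum over the interval is -383/3, attained at u = 4.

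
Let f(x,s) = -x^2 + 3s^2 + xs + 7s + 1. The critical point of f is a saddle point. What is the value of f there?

∂f/∂x = -2x + s = 0 and ∂f/∂s = x + 6s + 7 = 0, so (x, s) = (-7/13, -14/13).
The Hessian has f_{xx} = -2, f_{ss} = 6, f_{xs} = 1, giving D = -13 < 0, so the point is a saddle point.
f(-7/13, -14/13) = -36/13.

-36/13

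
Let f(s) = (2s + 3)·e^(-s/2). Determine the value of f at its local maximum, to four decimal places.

Differentiating with the product rule gives f'(s) = (-s + 1/2)·e^(-s/2). Since e^(-s/2) > 0, the only critical point is s = 1/2.
f''(1/2) has the same sign as -1 < 0, so this is a local maximum.
f(1/2) = (4)·e^(-1/4) ≈ 3.1152.

3.1152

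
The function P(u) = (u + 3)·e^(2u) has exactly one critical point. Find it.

By the product rule, P'(u) = (2u + 7)·e^(2u). Since e^(2u) > 0, the only critical point is u = -7/2.
P''(-7/2) has the same sign as 2 > 0, so this is a local minimum.
P(-7/2) = (-1/2)·e^(-7) ≈ -0.0005.

-7/2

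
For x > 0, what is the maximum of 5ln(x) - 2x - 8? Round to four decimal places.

f'(x) = 5/x − 2 = 0 gives x = 5/2.
f''(x) = -5/x², which is negative for x > 0, so this is a local maximum.
f(5/2) = 5·ln(5/2) - 5 - 8 ≈ -8.4185.

-8.4185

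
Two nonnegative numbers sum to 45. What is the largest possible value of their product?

2025/4

With x + y = 45, the product is P(x) = x(45 − x).
P'(x) = 45 − 2x = 0 gives x = 45/2; P'' = −2 < 0, so this is the maximum.
P = 45/2·45/2 = 2025/4.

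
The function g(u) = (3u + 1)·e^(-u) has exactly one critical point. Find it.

By the product rule, g'(u) = (-3u + 2)·e^(-u). Since e^(-u) > 0, the only critical point is u = 2/3.
g''(2/3) has the same sign as -3 < 0, so this is a local maximum.
g(2/3) = (3)·e^(-2/3) ≈ 1.5403.

2/3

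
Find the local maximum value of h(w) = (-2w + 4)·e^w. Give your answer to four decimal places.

h'(w) = (-2)·e^w + (-2w + 4)·1·e^w = (-2w + 2)·e^w. Since e^w > 0, the only critical point is w = 1.
h''(1) has the same sign as -2 < 0, so this is a local maximum.
h(1) = (2)·e^(1) ≈ 5.4366.

5.4366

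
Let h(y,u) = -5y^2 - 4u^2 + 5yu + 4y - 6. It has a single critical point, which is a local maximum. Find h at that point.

∂h/∂y = -10y + 5u + 4 = 0 and ∂h/∂u = 5y - 8u = 0, so (y, u) = (32/55, 4/11).
The Hessian has h_{yy} = -10, h_{uu} = -8, h_{yu} = 5, giving D = 55 > 0 with h_{yy} < 0, so the point is a local maximum.
h(32/55, 4/11) = -266/55.

-266/55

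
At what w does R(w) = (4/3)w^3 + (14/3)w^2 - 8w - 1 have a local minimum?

2/3

Critical points: R'(w) = 4w^2 + (28/3)w - 8 vanishes at w = -3, 2/3.
R''(w) = 8w + 28/3. R''(-3) = -44/3 < 0 ⇒ local maximum; R''(2/3) = 44/3 > 0 ⇒ local minimum.
So the local minimum value is R(2/3) = -313/81.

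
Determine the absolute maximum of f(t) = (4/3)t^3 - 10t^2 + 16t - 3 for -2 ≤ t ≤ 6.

21

The derivative is 4t^2 - 20t + 16, which vanishes at t = 1 and t = 4.
Candidates: f(-2) = -257/3, f(1) = 13/3, f(4) = -41/3, f(6) = 21.
The maximum over the interval is 21, attained at t = 6.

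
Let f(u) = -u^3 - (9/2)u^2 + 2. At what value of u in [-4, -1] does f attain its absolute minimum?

-3

f'(u) = -3u^2 - 9u, whose only zero in [-4, -1] is u = -3.
Evaluating at the critical points and endpoints: f(-4) = -6,  f(-3) = -23/2,  f(-1) = -3/2.
So the minimum is f(-3) = -23/2.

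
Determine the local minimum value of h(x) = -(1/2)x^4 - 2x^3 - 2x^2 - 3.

-7/2

h'(x) = -2x^3 - 6x^2 - 4x = 0 at x = -2, -1, 0.
Second-derivative test with h''(x) = -6x^2 - 12x - 4: h''(-2) = -4 < 0 ⇒ local maximum; h''(-1) = 2 > 0 ⇒ local minimum; h''(0) = -4 < 0 ⇒ local maximum.
So the local minimum value is h(-1) = -7/2.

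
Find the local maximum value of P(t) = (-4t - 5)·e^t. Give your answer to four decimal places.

0.4216

By the product rule, P'(t) = (-4t - 9)·e^t. Since e^t > 0, the only critical point is t = -9/4.
P''(-9/4) has the same sign as -4 < 0, so this is a local maximum.
P(-9/4) = (4)·e^(-9/4) ≈ 0.4216.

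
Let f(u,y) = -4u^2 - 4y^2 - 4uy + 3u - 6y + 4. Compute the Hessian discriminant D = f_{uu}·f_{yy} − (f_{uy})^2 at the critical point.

∂f/∂u = -8u - 4y + 3 = 0 and ∂f/∂y = -4u - 8y - 6 = 0, so (u, y) = (1, -5/4).
The Hessian has f_{uu} = -8, f_{yy} = -8, f_{uy} = -4, giving D = 48 > 0 with f_{uu} < 0, so the point is a local maximum.
D = (-8)·(-8) − (-4)^2 = 48.

48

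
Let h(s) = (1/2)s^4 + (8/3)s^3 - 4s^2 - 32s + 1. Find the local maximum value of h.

h'(s) = 2s^3 + 8s^2 - 8s - 32. Setting h'(s) = 0 gives s ∈ {-4, -2, 2}.
h''(s) = 6s^2 + 16s - 8. h''(-4) = 24 > 0 ⇒ local minimum; h''(-2) = -16 < 0 ⇒ local maximum; h''(2) = 48 > 0 ⇒ local minimum.
Thus h has its local maximum at s = -2, with value 107/3.

107/3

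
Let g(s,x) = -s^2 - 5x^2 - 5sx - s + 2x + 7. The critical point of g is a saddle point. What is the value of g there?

16/5

∂g/∂s = -2s - 5x - 1 = 0 and ∂g/∂x = -5s - 10x + 2 = 0, so (s, x) = (4, -9/5).
The Hessian has g_{ss} = -2, g_{xx} = -10, g_{sx} = -5, giving D = -5 < 0, so the point is a saddle point.
g(4, -9/5) = 16/5.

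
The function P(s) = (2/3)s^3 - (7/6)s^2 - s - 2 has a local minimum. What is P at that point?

P'(s) = 2s^2 - (7/3)s - 1 = 0 at s = -1/3, 3/2.
Second-derivative test with P''(s) = 4s - 7/3: P''(-1/3) = -11/3 < 0 ⇒ local maximum; P''(3/2) = 11/3 > 0 ⇒ local minimum.
Thus P has its local minimum at s = 3/2, with value -31/8.

-31/8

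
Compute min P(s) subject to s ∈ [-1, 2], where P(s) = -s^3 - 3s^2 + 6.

-14

Differentiating, P'(s) = -3s^2 - 6s; whose only zero in [-1, 2] is s = 0.
Candidates: P(-1) = 4, P(0) = 6, P(2) = -14.
The minimum over the interval is -14, attained at s = 2.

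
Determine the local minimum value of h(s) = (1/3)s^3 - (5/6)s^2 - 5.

h'(s) = s^2 - (5/3)s = 0 at s = 0, 5/3.
Since h''(s) = 2s - 5/3, we get h''(0) = -5/3 < 0 ⇒ local maximum; h''(5/3) = 5/3 > 0 ⇒ local minimum.
The local minimum is h(5/3) = -935/162.

-935/162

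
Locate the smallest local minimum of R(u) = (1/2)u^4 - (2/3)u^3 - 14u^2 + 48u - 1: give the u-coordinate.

-4

R'(u) = 2u^3 - 2u^2 - 28u + 48. Setting R'(u) = 0 gives u ∈ {-4, 2, 3}.
R''(u) = 6u^2 - 4u - 28. R''(-4) = 84 > 0 ⇒ local minimum; R''(2) = -12 < 0 ⇒ local maximum; R''(3) = 14 > 0 ⇒ local minimum.
So the smallest local minimum value is R(-4) = -739/3.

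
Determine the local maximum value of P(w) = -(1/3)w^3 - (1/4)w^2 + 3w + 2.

77/16

P'(w) = -w^2 - (1/2)w + 3 = 0 at w = -2, 3/2.
Second-derivative test with P''(w) = -2w - 1/2: P''(-2) = 7/2 > 0 ⇒ local minimum; P''(3/2) = -7/2 < 0 ⇒ local maximum.
So the local maximum value is P(3/2) = 77/16.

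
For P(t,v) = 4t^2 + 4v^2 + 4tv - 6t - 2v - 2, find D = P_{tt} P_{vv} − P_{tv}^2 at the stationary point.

∂P/∂t = 8t + 4v - 6 = 0 and ∂P/∂v = 4t + 8v - 2 = 0, so (t, v) = (5/6, -1/6).
The Hessian has P_{tt} = 8, P_{vv} = 8, P_{tv} = 4, giving D = 48 > 0 with P_{tt} > 0, so the point is a local minimum.
D = (8)·(8) − (4)^2 = 48.

48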